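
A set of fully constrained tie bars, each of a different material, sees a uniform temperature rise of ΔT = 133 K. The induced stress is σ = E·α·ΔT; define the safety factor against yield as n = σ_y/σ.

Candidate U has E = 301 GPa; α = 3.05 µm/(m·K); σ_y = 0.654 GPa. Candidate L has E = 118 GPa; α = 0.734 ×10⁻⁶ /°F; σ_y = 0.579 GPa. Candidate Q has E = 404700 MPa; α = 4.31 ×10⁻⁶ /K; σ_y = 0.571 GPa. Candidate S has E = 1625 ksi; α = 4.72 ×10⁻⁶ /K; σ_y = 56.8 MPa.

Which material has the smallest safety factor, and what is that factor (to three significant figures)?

candidate Q, n = 2.46

In consistent units (E in GPa, α in ×10⁻⁶/K, σ_y in MPa):
  candidate U: E = 301.0, α = 3.05, σ_y = 654.0 → σ = 122 MPa, n = 5.36
  candidate L: E = 118.0, α = 1.32, σ_y = 579.0 → σ = 20.7 MPa, n = 27.9
  candidate Q: E = 404.7, α = 4.31, σ_y = 571.0 → σ = 232 MPa, n = 2.46
  candidate S: E = 11.20, α = 4.72, σ_y = 56.80 → σ = 7.03 MPa, n = 8.08
The minimum is candidate Q at n = 2.46.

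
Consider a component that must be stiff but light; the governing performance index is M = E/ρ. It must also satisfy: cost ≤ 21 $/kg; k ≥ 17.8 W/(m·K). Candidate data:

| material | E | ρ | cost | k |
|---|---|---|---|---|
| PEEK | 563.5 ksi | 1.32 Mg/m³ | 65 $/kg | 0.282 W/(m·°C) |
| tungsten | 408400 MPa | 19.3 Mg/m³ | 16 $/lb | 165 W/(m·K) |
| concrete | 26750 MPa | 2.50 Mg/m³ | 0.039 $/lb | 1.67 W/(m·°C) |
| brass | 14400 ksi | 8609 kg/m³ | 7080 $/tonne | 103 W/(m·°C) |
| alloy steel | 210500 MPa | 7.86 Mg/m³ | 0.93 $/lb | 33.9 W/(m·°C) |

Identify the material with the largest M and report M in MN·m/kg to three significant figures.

alloy steel, M = 26.8 MN·m/kg

Screen on constraints: cost ≤ 21 $/kg; k ≥ 17.8 W/(m·K). Survivors: brass, alloy steel.
Normalizing units and computing the index:
  brass: E = 99.28 GPa, ρ = 8609 kg/m³
  alloy steel: E = 210.5 GPa, ρ = 7860 kg/m³
  alloy steel: M = 26.8 MN·m/kg
  brass: M = 11.5 MN·m/kg
Alloy steel ranks first.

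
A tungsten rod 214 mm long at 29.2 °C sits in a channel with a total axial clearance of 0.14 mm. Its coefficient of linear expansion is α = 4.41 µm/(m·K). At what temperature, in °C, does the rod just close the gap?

178 °C

α·L₀·ΔT = 0.14 mm ⇒ ΔT = 0.14 / (4.41×10⁻⁶ × 214.0) = 148.3 K.
T = 29.2 + 148.3 = 177.5 °C.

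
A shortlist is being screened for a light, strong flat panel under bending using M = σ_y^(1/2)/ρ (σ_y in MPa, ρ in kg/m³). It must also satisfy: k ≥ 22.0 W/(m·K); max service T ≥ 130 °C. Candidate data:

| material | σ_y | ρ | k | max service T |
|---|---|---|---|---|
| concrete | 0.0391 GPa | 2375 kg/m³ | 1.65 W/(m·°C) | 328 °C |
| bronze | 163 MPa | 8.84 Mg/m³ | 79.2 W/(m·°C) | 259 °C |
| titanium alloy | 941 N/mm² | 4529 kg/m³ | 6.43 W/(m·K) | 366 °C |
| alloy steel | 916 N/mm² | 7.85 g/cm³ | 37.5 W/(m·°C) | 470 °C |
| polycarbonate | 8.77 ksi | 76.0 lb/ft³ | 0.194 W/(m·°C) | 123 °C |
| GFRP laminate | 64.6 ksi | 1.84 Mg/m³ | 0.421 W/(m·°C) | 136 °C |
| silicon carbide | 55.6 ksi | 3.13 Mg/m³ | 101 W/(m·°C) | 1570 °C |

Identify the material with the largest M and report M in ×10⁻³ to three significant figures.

Screen on constraints: k ≥ 22.0 W/(m·K); max service T ≥ 130 °C. Survivors: bronze, alloy steel, silicon carbide.
Putting every candidate on a common basis:
  bronze: σ_y = 163.0 MPa, ρ = 8840 kg/m³
  alloy steel: σ_y = 916.0 MPa, ρ = 7850 kg/m³
  silicon carbide: σ_y = 383.3 MPa, ρ = 3130 kg/m³
  silicon carbide: M = 6.26×10⁻³
  alloy steel: M = 3.86×10⁻³
  bronze: M = 1.44×10⁻³
Highest index: silicon carbide.

silicon carbide, M = 6.26×10⁻³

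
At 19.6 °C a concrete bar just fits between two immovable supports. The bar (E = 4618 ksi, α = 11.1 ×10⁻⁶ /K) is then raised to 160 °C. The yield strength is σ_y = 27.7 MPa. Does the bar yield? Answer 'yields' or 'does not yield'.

yields

E = 4618 ksi = 31.84 GPa.
ΔT = 140.4 K. Constrained thermal stress σ = E·α·ΔT = 31.84×10³ MPa × 11.1×10⁻⁶ × 140.4 = 49.6 MPa (compressive).
Compare to σ_y = 27.7 MPa: σ ≥ σ_y, so it yields.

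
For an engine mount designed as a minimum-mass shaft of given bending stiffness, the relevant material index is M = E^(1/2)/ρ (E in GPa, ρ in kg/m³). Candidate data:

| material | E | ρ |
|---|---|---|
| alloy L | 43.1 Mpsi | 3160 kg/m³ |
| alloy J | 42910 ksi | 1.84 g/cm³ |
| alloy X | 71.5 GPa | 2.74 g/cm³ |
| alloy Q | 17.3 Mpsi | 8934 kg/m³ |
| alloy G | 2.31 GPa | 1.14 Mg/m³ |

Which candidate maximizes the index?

alloy J

In SI units:
  alloy L: E = 297.2 GPa, ρ = 3160 kg/m³
  alloy J: E = 295.9 GPa, ρ = 1840 kg/m³
  alloy X: E = 71.50 GPa, ρ = 2740 kg/m³
  alloy Q: E = 119.3 GPa, ρ = 8934 kg/m³
  alloy G: E = 2.310 GPa, ρ = 1140 kg/m³
  alloy J: M = 9.35×10⁻³
  alloy L: M = 5.46×10⁻³
  alloy X: M = 3.09×10⁻³
  alloy G: M = 1.33×10⁻³
  alloy Q: M = 1.22×10⁻³
The maximum is for alloy J.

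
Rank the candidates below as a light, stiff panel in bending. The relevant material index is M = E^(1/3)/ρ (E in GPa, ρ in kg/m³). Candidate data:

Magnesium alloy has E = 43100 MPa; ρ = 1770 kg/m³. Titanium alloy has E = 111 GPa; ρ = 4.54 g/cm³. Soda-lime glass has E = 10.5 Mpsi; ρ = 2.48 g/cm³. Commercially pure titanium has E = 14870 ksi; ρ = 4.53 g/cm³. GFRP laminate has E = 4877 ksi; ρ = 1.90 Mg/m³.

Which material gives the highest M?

magnesium alloy

Normalizing units and computing the index:
  magnesium alloy: E = 43.10 GPa, ρ = 1770 kg/m³
  titanium alloy: E = 111.0 GPa, ρ = 4540 kg/m³
  soda-lime glass: E = 72.39 GPa, ρ = 2480 kg/m³
  commercially pure titanium: E = 102.5 GPa, ρ = 4530 kg/m³
  GFRP laminate: E = 33.63 GPa, ρ = 1900 kg/m³
  magnesium alloy: M = 1.98×10⁻³
  GFRP laminate: M = 1.70×10⁻³
  soda-lime glass: M = 1.68×10⁻³
  titanium alloy: M = 1.06×10⁻³
  commercially pure titanium: M = 1.03×10⁻³
Magnesium alloy has the largest M.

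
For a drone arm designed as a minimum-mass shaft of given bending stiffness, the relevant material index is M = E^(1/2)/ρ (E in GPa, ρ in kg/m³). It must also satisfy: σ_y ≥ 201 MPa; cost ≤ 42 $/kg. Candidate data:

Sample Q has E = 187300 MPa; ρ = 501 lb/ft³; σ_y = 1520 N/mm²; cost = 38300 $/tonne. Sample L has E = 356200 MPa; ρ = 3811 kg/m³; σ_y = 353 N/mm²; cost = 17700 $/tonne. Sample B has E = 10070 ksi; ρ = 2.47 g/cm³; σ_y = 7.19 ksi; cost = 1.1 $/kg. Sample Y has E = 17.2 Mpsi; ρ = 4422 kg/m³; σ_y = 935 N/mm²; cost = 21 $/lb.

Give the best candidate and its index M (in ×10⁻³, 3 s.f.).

Screen on constraints: σ_y ≥ 201 MPa; cost ≤ 42 $/kg. Survivors: sample Q, sample L.
Convert each candidate to consistent units, then evaluate M:
  sample Q: E = 187.3 GPa, ρ = 8025 kg/m³
  sample L: E = 356.2 GPa, ρ = 3811 kg/m³
  sample L: M = 4.95×10⁻³
  sample Q: M = 1.71×10⁻³
The maximum is for sample L.

sample L, M = 4.95×10⁻³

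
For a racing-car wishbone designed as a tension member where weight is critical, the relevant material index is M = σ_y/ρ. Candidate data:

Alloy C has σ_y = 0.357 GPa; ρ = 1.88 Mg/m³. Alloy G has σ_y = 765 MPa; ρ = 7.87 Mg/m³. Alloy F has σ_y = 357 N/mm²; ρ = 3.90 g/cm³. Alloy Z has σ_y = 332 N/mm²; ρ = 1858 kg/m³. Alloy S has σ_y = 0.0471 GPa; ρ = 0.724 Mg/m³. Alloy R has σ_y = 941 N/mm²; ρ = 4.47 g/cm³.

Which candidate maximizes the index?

alloy R

After converting to SI:
  alloy C: σ_y = 357.0 MPa, ρ = 1880 kg/m³
  alloy G: σ_y = 765.0 MPa, ρ = 7870 kg/m³
  alloy F: σ_y = 357.0 MPa, ρ = 3900 kg/m³
  alloy Z: σ_y = 332.0 MPa, ρ = 1858 kg/m³
  alloy S: σ_y = 47.10 MPa, ρ = 724.0 kg/m³
  alloy R: σ_y = 941.0 MPa, ρ = 4470 kg/m³
  alloy R: M = 211 kN·m/kg
  alloy C: M = 190 kN·m/kg
  alloy Z: M = 179 kN·m/kg
  alloy G: M = 97.2 kN·m/kg
  alloy F: M = 91.5 kN·m/kg
  alloy S: M = 65.1 kN·m/kg
Alloy R ranks first.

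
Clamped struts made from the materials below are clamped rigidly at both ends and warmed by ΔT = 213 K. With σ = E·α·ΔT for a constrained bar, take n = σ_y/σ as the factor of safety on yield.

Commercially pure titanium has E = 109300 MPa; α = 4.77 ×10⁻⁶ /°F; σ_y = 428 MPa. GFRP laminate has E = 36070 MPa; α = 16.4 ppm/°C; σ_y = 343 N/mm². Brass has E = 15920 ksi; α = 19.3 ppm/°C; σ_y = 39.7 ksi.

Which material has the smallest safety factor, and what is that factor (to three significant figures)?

brass, n = 0.607

In consistent units (E in GPa, α in ×10⁻⁶/K, σ_y in MPa):
  commercially pure titanium: E = 109.3, α = 8.59, σ_y = 428.0 → σ = 200 MPa, n = 2.14
  GFRP laminate: E = 36.07, α = 16.4, σ_y = 343.0 → σ = 126 MPa, n = 2.72
  brass: E = 109.8, α = 19.3, σ_y = 273.7 → σ = 451 MPa, n = 0.607
Brass has the lowest safety factor, n = 0.607.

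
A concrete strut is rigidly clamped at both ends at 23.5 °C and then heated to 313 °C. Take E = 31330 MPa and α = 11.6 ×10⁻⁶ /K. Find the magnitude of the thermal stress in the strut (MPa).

E = 31330 MPa = 31.33 GPa.
ΔT = 289.5 K. Constrained thermal stress σ = E·α·ΔT = 31.33×10³ MPa × 11.6×10⁻⁶ × 289.5 = 105 MPa (compressive).

105 MPa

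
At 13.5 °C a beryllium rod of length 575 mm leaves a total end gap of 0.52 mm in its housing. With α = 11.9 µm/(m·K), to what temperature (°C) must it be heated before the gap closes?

89.5 °C

α·L₀·ΔT = 0.52 mm ⇒ ΔT = 0.52 / (11.9×10⁻⁶ × 575.0) = 76.00 K.
T = 13.5 + 76.00 = 89.50 °C.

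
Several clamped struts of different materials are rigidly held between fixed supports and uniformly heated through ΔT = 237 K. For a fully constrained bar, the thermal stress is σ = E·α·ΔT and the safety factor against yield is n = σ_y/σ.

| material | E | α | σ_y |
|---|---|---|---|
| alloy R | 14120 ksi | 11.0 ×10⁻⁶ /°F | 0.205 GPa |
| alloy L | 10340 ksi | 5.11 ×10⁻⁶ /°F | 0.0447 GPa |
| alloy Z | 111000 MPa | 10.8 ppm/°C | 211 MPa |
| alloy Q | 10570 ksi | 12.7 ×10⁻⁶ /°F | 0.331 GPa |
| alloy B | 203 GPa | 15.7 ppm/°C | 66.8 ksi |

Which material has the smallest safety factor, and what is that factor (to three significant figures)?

Per material, after unit conversion:
  alloy R: E = 97.35, α = 19.8, σ_y = 205.0 → σ = 457 MPa, n = 0.449
  alloy L: E = 71.29, α = 9.20, σ_y = 44.70 → σ = 155 MPa, n = 0.288
  alloy Z: E = 111.0, α = 10.8, σ_y = 211.0 → σ = 284 MPa, n = 0.743
  alloy Q: E = 72.88, α = 22.9, σ_y = 331.0 → σ = 395 MPa, n = 0.838
  alloy B: E = 203.0, α = 15.7, σ_y = 460.6 → σ = 755 MPa, n = 0.610
Alloy L has the lowest safety factor, n = 0.288.

alloy L, n = 0.288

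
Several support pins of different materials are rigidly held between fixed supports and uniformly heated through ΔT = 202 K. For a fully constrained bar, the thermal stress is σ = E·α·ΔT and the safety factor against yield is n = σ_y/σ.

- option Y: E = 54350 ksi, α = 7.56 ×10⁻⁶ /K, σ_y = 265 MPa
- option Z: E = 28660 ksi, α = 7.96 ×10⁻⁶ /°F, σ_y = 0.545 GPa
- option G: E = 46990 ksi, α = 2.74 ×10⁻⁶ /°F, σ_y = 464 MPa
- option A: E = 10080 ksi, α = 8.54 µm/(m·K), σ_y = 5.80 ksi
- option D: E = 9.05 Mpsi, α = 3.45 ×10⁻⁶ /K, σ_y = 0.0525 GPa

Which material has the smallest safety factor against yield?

option A

With everything in SI (GPa, ×10⁻⁶/K, MPa):
  option Y: E = 374.7, α = 7.56, σ_y = 265.0 → σ = 572 MPa, n = 0.463
  option Z: E = 197.6, α = 14.3, σ_y = 545.0 → σ = 572 MPa, n = 0.953
  option G: E = 324.0, α = 4.93, σ_y = 464.0 → σ = 323 MPa, n = 1.44
  option A: E = 69.50, α = 8.54, σ_y = 39.99 → σ = 120 MPa, n = 0.334
  option D: E = 62.40, α = 3.45, σ_y = 52.50 → σ = 43.5 MPa, n = 1.21
The minimum is option A at n = 0.334.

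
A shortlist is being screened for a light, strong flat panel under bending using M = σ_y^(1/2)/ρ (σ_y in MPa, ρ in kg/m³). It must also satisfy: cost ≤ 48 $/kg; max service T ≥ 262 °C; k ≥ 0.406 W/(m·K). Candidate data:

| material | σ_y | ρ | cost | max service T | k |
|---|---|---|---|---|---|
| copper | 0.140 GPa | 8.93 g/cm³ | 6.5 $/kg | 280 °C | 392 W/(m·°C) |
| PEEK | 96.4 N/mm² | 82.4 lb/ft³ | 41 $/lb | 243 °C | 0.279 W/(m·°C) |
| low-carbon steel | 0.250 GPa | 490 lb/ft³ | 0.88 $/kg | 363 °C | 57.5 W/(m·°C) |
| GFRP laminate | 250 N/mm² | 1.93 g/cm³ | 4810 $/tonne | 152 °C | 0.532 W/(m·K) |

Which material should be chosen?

low-carbon steel

Screen on constraints: cost ≤ 48 $/kg; max service T ≥ 262 °C; k ≥ 0.406 W/(m·K). Survivors: copper, low-carbon steel.
Normalizing units and computing the index:
  copper: σ_y = 140.0 MPa, ρ = 8930 kg/m³
  low-carbon steel: σ_y = 250.0 MPa, ρ = 7849 kg/m³
  low-carbon steel: M = 2.01×10⁻³
  copper: M = 1.32×10⁻³
Low-carbon steel ranks first.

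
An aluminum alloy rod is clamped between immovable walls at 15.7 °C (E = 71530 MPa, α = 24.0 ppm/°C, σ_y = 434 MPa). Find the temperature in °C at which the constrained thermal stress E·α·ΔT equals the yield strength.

269 °C

E = 71530 MPa = 71.53 GPa.
E·α·ΔT = 434.0 MPa ⇒ ΔT = 434.0 / (71.53×10³ × 24.0×10⁻⁶) = 252.8 K.
T = 15.7 + 252.8 = 268.5 °C.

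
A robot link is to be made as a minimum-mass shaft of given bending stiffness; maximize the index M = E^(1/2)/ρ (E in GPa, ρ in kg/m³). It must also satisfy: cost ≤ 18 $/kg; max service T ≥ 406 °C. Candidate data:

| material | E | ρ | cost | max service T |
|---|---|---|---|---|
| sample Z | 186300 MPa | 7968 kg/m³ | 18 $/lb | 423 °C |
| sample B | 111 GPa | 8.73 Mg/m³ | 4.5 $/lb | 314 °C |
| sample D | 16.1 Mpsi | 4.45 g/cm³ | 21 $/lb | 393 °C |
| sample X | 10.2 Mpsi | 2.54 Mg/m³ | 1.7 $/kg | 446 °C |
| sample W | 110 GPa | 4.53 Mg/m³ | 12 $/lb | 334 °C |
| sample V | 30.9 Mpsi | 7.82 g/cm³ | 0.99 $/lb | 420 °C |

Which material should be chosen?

sample X

Screen on constraints: cost ≤ 18 $/kg; max service T ≥ 406 °C. Survivors: sample X, sample V.
After converting to SI:
  sample X: E = 70.33 GPa, ρ = 2540 kg/m³
  sample V: E = 213.0 GPa, ρ = 7820 kg/m³
  sample X: M = 3.30×10⁻³
  sample V: M = 1.87×10⁻³
Sample X ranks first.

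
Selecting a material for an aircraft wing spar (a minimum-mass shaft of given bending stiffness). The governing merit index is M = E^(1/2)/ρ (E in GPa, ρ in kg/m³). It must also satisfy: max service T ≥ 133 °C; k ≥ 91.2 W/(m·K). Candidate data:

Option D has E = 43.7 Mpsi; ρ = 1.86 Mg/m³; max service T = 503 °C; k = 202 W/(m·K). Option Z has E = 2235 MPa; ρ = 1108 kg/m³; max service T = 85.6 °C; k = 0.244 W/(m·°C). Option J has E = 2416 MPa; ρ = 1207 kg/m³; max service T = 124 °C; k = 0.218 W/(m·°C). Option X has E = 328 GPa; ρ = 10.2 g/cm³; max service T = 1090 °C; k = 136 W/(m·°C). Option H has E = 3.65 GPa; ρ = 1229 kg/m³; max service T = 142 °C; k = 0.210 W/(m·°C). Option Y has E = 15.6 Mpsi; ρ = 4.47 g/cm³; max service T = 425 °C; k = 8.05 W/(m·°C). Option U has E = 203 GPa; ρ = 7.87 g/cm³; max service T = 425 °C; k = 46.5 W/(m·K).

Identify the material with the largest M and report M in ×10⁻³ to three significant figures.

option D, M = 9.33×10⁻³

Screen on constraints: max service T ≥ 133 °C; k ≥ 91.2 W/(m·K). Survivors: option D, option X.
Putting every candidate on a common basis:
  option D: E = 301.3 GPa, ρ = 1860 kg/m³
  option X: E = 328.0 GPa, ρ = 10200 kg/m³
  option D: M = 9.33×10⁻³
  option X: M = 1.78×10⁻³
Highest index: option D.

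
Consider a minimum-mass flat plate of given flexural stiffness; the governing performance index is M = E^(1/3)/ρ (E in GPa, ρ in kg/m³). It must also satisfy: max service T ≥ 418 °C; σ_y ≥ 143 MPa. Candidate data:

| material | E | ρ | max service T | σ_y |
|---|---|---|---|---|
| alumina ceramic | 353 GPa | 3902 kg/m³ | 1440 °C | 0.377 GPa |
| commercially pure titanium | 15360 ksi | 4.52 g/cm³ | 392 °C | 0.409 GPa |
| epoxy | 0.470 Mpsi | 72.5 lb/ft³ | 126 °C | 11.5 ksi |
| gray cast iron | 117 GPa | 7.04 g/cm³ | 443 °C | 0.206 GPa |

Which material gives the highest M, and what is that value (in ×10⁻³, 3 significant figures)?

alumina ceramic, M = 1.81×10⁻³

Screen on constraints: max service T ≥ 418 °C; σ_y ≥ 143 MPa. Survivors: alumina ceramic, gray cast iron.
In SI units:
  alumina ceramic: E = 353.0 GPa, ρ = 3902 kg/m³
  gray cast iron: E = 117.0 GPa, ρ = 7040 kg/m³
  alumina ceramic: M = 1.81×10⁻³
  gray cast iron: M = 0.695×10⁻³
Alumina ceramic ranks first.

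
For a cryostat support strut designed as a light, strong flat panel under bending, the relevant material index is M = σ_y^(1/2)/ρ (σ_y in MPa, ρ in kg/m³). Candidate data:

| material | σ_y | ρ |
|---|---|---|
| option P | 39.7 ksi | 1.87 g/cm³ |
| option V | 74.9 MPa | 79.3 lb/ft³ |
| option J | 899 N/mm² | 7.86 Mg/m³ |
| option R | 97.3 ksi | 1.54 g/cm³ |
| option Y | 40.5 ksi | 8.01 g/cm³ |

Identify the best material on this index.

Putting every candidate on a common basis:
  option P: σ_y = 273.7 MPa, ρ = 1870 kg/m³
  option V: σ_y = 74.90 MPa, ρ = 1270 kg/m³
  option J: σ_y = 899.0 MPa, ρ = 7860 kg/m³
  option R: σ_y = 670.9 MPa, ρ = 1540 kg/m³
  option Y: σ_y = 279.2 MPa, ρ = 8010 kg/m³
  option R: M = 16.8×10⁻³
  option P: M = 8.85×10⁻³
  option V: M = 6.81×10⁻³
  option J: M = 3.81×10⁻³
  option Y: M = 2.09×10⁻³
Highest index: option R.

option R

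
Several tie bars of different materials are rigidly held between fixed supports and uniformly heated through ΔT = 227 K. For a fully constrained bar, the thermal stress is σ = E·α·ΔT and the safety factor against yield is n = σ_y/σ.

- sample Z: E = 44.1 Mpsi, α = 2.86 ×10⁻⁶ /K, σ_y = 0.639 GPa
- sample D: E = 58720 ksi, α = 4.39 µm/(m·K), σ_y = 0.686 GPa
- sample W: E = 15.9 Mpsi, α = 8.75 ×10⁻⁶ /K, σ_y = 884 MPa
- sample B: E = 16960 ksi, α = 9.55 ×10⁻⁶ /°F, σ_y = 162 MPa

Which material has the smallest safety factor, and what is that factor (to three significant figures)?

With everything in SI (GPa, ×10⁻⁶/K, MPa):
  sample Z: E = 304.1, α = 2.86, σ_y = 639.0 → σ = 197 MPa, n = 3.24
  sample D: E = 404.9, α = 4.39, σ_y = 686.0 → σ = 403 MPa, n = 1.70
  sample W: E = 109.6, α = 8.75, σ_y = 884.0 → σ = 218 MPa, n = 4.06
  sample B: E = 116.9, α = 17.2, σ_y = 162.0 → σ = 456 MPa, n = 0.355
The minimum is sample B at n = 0.355.

sample B, n = 0.355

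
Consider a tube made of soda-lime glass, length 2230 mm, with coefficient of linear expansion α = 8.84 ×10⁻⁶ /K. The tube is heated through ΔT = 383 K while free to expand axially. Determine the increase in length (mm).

ΔL = α·L₀·ΔT = 8.84×10⁻⁶ × 2230 mm × 383.0 K = 7.55 mm.

7.55 mm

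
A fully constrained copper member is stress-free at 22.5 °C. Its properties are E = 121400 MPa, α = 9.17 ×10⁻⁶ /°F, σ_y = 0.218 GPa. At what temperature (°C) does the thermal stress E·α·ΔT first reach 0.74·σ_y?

E = 121400 MPa = 121.4 GPa.
α = 9.17×10⁻⁶/°F × 9/5 = 16.5×10⁻⁶/K.
σ_y = 0.218 GPa = 218.0 MPa.
E·α·ΔT = 161.3 MPa ⇒ ΔT = 161.3 / (121.4×10³ × 16.5×10⁻⁶) = 80.51 K.
T = 22.5 + 80.51 = 103.0 °C.

103 °C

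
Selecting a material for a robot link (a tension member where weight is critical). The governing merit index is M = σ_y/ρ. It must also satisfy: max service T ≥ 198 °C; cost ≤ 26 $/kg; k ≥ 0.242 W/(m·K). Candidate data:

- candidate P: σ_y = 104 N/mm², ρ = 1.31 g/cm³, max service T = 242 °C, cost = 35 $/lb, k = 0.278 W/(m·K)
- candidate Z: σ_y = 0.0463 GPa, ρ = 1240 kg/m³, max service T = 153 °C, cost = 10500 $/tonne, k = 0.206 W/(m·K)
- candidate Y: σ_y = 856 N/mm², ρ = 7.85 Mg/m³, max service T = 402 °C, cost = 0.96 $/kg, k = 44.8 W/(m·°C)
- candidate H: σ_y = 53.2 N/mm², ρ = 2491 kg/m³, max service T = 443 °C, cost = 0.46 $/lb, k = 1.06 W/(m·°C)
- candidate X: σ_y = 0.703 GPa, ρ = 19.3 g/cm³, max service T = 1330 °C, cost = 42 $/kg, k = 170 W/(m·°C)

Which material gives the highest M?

Screen on constraints: max service T ≥ 198 °C; cost ≤ 26 $/kg; k ≥ 0.242 W/(m·K). Survivors: candidate Y, candidate H.
Convert each candidate to consistent units, then evaluate M:
  candidate Y: σ_y = 856.0 MPa, ρ = 7850 kg/m³
  candidate H: σ_y = 53.20 MPa, ρ = 2491 kg/m³
  candidate Y: M = 109 kN·m/kg
  candidate H: M = 21.4 kN·m/kg
Candidate Y ranks first.

candidate Y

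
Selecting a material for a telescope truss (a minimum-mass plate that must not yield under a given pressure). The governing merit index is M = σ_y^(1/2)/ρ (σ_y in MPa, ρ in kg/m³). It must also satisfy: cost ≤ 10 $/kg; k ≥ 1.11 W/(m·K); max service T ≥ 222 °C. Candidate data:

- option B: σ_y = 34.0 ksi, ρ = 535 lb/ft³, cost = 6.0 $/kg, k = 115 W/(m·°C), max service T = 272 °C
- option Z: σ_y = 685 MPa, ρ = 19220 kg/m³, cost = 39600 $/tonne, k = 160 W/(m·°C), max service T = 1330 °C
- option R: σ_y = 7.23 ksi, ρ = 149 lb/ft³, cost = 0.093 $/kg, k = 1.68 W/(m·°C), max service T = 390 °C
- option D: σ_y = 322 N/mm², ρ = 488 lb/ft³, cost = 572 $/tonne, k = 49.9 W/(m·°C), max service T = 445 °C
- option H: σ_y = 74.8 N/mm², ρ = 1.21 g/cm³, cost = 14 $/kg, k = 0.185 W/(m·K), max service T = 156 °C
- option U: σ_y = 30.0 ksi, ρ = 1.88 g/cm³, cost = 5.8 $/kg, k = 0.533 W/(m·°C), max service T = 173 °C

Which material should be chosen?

Screen on constraints: cost ≤ 10 $/kg; k ≥ 1.11 W/(m·K); max service T ≥ 222 °C. Survivors: option B, option R, option D.
In SI units:
  option B: σ_y = 234.4 MPa, ρ = 8570 kg/m³
  option R: σ_y = 49.85 MPa, ρ = 2387 kg/m³
  option D: σ_y = 322.0 MPa, ρ = 7817 kg/m³
  option R: M = 2.96×10⁻³
  option D: M = 2.30×10⁻³
  option B: M = 1.79×10⁻³
The maximum is for option R.

option R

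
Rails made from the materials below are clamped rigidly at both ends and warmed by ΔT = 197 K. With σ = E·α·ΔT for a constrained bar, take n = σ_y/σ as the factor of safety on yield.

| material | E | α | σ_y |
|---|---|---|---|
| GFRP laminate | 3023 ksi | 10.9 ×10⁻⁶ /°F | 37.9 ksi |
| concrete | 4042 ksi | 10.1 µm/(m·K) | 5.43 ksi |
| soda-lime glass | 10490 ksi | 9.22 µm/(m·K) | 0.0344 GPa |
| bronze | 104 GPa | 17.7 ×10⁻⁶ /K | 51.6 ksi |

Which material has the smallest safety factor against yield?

Converting E to GPa, α to ×10⁻⁶/K, σ_y to MPa, then σ and n for each:
  GFRP laminate: E = 20.84, α = 19.6, σ_y = 261.3 → σ = 80.6 MPa, n = 3.24
  concrete: E = 27.87, α = 10.1, σ_y = 37.44 → σ = 55.5 MPa, n = 0.675
  soda-lime glass: E = 72.33, α = 9.22, σ_y = 34.40 → σ = 131 MPa, n = 0.262
  bronze: E = 104.0, α = 17.7, σ_y = 355.8 → σ = 363 MPa, n = 0.981
The minimum is soda-lime glass at n = 0.262.

soda-lime glass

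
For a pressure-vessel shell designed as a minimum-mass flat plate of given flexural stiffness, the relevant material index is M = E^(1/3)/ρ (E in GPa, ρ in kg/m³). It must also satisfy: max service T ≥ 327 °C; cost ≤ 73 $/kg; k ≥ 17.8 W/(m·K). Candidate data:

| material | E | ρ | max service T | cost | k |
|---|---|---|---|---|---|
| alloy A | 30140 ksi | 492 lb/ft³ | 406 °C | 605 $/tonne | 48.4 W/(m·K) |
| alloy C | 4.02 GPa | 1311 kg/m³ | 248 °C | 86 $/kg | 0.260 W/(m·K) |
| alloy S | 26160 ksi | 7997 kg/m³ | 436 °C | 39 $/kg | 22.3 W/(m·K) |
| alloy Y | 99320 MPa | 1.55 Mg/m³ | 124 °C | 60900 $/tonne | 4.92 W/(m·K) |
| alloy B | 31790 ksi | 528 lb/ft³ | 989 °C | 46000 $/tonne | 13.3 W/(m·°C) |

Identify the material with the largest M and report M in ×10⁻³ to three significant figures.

alloy A, M = 0.752×10⁻³

Screen on constraints: max service T ≥ 327 °C; cost ≤ 73 $/kg; k ≥ 17.8 W/(m·K). Survivors: alloy A, alloy S.
After converting to SI:
  alloy A: E = 207.8 GPa, ρ = 7881 kg/m³
  alloy S: E = 180.4 GPa, ρ = 7997 kg/m³
  alloy A: M = 0.752×10⁻³
  alloy S: M = 0.707×10⁻³
Highest index: alloy A.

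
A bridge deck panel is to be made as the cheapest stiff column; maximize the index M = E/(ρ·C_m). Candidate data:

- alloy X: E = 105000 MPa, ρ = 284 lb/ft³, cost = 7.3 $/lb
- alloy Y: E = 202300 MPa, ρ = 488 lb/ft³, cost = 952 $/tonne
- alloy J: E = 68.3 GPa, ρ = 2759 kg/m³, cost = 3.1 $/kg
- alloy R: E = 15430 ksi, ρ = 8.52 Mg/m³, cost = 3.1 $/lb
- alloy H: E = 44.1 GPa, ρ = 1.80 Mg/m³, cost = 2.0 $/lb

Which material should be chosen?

After converting to SI:
  alloy X: E = 105.0 GPa, ρ = 4549 kg/m³, cost = 16.09 $/kg
  alloy Y: E = 202.3 GPa, ρ = 7817 kg/m³, cost = 0.9520 $/kg
  alloy J: E = 68.30 GPa, ρ = 2759 kg/m³, cost = 3.100 $/kg
  alloy R: E = 106.4 GPa, ρ = 8520 kg/m³, cost = 6.834 $/kg
  alloy H: E = 44.10 GPa, ρ = 1800 kg/m³, cost = 4.409 $/kg
  alloy Y: M = 27.2 MN·m per $
  alloy J: M = 7.99 MN·m per $
  alloy H: M = 5.56 MN·m per $
  alloy R: M = 1.83 MN·m per $
  alloy X: M = 1.43 MN·m per $
Alloy Y has the largest M.

alloy Y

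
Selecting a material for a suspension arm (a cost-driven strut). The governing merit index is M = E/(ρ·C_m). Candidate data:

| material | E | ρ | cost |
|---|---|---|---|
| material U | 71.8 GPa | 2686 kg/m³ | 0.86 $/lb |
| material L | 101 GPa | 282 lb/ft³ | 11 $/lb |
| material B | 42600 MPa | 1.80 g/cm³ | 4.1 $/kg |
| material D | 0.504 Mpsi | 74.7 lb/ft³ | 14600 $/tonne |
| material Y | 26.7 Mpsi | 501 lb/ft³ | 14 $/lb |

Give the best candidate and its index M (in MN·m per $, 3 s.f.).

material U, M = 14.1 MN·m per $

After converting to SI:
  material U: E = 71.80 GPa, ρ = 2686 kg/m³, cost = 1.896 $/kg
  material L: E = 101.0 GPa, ρ = 4517 kg/m³, cost = 24.25 $/kg
  material B: E = 42.60 GPa, ρ = 1800 kg/m³, cost = 4.100 $/kg
  material D: E = 3.475 GPa, ρ = 1197 kg/m³, cost = 14.60 $/kg
  material Y: E = 184.1 GPa, ρ = 8025 kg/m³, cost = 30.86 $/kg
  material U: M = 14.1 MN·m per $
  material B: M = 5.77 MN·m per $
  material L: M = 0.922 MN·m per $
  material Y: M = 0.743 MN·m per $
  material D: M = 0.199 MN·m per $
Material U has the largest M.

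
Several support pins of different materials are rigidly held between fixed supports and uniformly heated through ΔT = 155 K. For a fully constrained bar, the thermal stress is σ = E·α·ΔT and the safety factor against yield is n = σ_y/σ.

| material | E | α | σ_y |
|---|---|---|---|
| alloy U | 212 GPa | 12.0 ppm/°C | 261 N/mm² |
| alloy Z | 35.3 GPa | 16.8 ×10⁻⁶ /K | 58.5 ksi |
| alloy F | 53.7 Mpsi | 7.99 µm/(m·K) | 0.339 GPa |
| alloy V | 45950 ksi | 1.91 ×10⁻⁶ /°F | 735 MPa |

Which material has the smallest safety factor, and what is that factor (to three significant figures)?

Converting E to GPa, α to ×10⁻⁶/K, σ_y to MPa, then σ and n for each:
  alloy U: E = 212.0, α = 12.0, σ_y = 261.0 → σ = 394 MPa, n = 0.662
  alloy Z: E = 35.30, α = 16.8, σ_y = 403.3 → σ = 91.9 MPa, n = 4.39
  alloy F: E = 370.2, α = 7.99, σ_y = 339.0 → σ = 459 MPa, n = 0.739
  alloy V: E = 316.8, α = 3.44, σ_y = 735.0 → σ = 169 MPa, n = 4.35
Alloy U has the lowest safety factor, n = 0.662.

alloy U, n = 0.662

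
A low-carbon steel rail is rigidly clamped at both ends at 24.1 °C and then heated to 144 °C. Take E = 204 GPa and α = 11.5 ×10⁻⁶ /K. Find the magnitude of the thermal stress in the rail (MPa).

281 MPa

ΔT = 119.9 K. Constrained thermal stress σ = E·α·ΔT = 204.0×10³ MPa × 11.5×10⁻⁶ × 119.9 = 281 MPa (compressive).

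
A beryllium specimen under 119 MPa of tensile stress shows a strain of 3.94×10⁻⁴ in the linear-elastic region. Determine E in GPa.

302 GPa

E = σ/ε = 119 MPa / 3.94×10⁻⁴ = 302000 MPa = 302 GPa.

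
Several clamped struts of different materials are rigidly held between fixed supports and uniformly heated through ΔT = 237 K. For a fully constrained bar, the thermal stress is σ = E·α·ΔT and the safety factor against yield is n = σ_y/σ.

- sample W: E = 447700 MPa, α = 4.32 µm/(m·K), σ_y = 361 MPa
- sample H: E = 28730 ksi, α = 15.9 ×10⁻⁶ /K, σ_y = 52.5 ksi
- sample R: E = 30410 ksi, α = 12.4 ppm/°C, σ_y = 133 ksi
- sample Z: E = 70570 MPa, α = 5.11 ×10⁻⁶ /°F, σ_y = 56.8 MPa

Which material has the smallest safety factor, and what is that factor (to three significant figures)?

Converting E to GPa, α to ×10⁻⁶/K, σ_y to MPa, then σ and n for each:
  sample W: E = 447.7, α = 4.32, σ_y = 361.0 → σ = 458 MPa, n = 0.788
  sample H: E = 198.1, α = 15.9, σ_y = 362.0 → σ = 746 MPa, n = 0.485
  sample R: E = 209.7, α = 12.4, σ_y = 917.0 → σ = 616 MPa, n = 1.49
  sample Z: E = 70.57, α = 9.20, σ_y = 56.80 → σ = 154 MPa, n = 0.369
Smallest n: sample Z with n = 0.369.

sample Z, n = 0.369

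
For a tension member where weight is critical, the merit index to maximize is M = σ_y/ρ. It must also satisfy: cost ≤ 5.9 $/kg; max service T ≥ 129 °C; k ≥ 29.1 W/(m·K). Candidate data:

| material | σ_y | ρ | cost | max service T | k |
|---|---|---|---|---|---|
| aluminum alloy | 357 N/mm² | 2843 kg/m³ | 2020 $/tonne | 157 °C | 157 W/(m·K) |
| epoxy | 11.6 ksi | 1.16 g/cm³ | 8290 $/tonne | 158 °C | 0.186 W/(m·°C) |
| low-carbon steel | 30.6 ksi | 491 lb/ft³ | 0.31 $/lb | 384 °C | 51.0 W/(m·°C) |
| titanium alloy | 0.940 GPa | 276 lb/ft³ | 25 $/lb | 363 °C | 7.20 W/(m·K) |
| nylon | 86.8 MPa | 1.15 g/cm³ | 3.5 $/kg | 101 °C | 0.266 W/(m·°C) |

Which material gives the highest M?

aluminum alloy

Screen on constraints: cost ≤ 5.9 $/kg; max service T ≥ 129 °C; k ≥ 29.1 W/(m·K). Survivors: aluminum alloy, low-carbon steel.
Normalizing units and computing the index:
  aluminum alloy: σ_y = 357.0 MPa, ρ = 2843 kg/m³
  low-carbon steel: σ_y = 211.0 MPa, ρ = 7865 kg/m³
  aluminum alloy: M = 126 kN·m/kg
  low-carbon steel: M = 26.8 kN·m/kg
The maximum is for aluminum alloy.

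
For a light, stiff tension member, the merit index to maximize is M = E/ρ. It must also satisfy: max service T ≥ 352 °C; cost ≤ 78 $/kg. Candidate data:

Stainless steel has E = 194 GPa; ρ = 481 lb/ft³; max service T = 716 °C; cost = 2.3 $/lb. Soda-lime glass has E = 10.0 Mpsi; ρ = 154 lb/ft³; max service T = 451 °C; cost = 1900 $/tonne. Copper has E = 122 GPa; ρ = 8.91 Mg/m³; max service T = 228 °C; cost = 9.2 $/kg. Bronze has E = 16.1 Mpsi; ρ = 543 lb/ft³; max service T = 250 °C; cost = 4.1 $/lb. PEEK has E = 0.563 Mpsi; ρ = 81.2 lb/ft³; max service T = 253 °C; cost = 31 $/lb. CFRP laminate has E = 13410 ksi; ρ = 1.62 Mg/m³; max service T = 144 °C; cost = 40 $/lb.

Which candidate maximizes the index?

Screen on constraints: max service T ≥ 352 °C; cost ≤ 78 $/kg. Survivors: stainless steel, soda-lime glass.
In SI units:
  stainless steel: E = 194.0 GPa, ρ = 7705 kg/m³
  soda-lime glass: E = 68.95 GPa, ρ = 2467 kg/m³
  soda-lime glass: M = 27.9 MN·m/kg
  stainless steel: M = 25.2 MN·m/kg
The maximum is for soda-lime glass.

soda-lime glass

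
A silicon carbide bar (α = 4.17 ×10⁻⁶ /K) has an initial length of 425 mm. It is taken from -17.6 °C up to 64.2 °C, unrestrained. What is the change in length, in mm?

ΔT = 64.2 − (-17.6) = 81.80 K.
ΔL = α·L₀·ΔT = 4.17×10⁻⁶ × 425 mm × 81.80 K = 0.145 mm.

0.145 mm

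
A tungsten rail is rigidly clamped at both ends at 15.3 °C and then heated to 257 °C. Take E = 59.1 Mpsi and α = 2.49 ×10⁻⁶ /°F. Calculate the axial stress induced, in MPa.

441 MPa

E = 59.1 Mpsi = 407.5 GPa.
α = 2.49×10⁻⁶/°F × 9/5 = 4.48×10⁻⁶/K.
ΔT = 241.7 K. Constrained thermal stress σ = E·α·ΔT = 407.5×10³ MPa × 4.48×10⁻⁶ × 241.7 = 441 MPa (compressive).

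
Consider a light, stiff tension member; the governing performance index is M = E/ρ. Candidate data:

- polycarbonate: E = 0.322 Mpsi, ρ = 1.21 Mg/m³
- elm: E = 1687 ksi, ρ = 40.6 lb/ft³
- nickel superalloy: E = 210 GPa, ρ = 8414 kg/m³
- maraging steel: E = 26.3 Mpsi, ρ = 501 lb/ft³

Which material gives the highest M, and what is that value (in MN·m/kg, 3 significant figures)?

Putting every candidate on a common basis:
  polycarbonate: E = 2.220 GPa, ρ = 1210 kg/m³
  elm: E = 11.63 GPa, ρ = 650.3 kg/m³
  nickel superalloy: E = 210.0 GPa, ρ = 8414 kg/m³
  maraging steel: E = 181.3 GPa, ρ = 8025 kg/m³
  nickel superalloy: M = 25.0 MN·m/kg
  maraging steel: M = 22.6 MN·m/kg
  elm: M = 17.9 MN·m/kg
  polycarbonate: M = 1.83 MN·m/kg
Nickel superalloy ranks first.

nickel superalloy, M = 25.0 MN·m/kg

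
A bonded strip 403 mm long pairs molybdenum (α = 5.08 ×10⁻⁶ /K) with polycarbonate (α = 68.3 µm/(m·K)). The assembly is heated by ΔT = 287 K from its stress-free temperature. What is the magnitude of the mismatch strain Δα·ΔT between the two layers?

Δα = |5.08 − 68.3|×10⁻⁶/K = 63.2×10⁻⁶/K.
Mismatch strain = Δα·ΔT = 63.2×10⁻⁶ × 287.0 = 0.0181.

0.0181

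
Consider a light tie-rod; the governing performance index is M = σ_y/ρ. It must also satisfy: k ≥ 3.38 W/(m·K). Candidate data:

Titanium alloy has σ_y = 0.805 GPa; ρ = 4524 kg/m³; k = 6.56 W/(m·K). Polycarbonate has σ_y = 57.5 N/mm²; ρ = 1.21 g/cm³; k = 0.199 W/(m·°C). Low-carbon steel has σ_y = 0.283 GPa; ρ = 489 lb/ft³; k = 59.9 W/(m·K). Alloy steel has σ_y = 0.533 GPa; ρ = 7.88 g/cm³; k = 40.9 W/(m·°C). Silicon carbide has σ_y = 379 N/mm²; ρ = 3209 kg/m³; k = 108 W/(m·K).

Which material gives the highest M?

Screen on constraints: k ≥ 3.38 W/(m·K). Survivors: titanium alloy, low-carbon steel, alloy steel, silicon carbide.
Convert each candidate to consistent units, then evaluate M:
  titanium alloy: σ_y = 805.0 MPa, ρ = 4524 kg/m³
  low-carbon steel: σ_y = 283.0 MPa, ρ = 7833 kg/m³
  alloy steel: σ_y = 533.0 MPa, ρ = 7880 kg/m³
  silicon carbide: σ_y = 379.0 MPa, ρ = 3209 kg/m³
  titanium alloy: M = 178 kN·m/kg
  silicon carbide: M = 118 kN·m/kg
  alloy steel: M = 67.6 kN·m/kg
  low-carbon steel: M = 36.1 kN·m/kg
Titanium alloy has the largest M.

titanium alloy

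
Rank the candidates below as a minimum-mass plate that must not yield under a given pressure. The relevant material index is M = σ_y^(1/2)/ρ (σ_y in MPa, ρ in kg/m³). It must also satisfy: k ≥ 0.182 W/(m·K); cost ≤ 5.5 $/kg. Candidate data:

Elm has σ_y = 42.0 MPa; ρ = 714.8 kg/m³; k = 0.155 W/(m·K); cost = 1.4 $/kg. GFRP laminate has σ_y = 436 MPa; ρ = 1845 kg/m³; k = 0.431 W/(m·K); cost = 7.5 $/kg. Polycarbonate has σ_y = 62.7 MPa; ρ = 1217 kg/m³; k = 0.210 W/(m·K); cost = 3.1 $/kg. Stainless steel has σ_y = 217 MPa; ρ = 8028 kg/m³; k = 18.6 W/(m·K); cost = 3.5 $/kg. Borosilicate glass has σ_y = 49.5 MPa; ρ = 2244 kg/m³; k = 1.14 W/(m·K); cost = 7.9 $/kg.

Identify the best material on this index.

polycarbonate

Screen on constraints: k ≥ 0.182 W/(m·K); cost ≤ 5.5 $/kg. Survivors: polycarbonate, stainless steel.
Per-candidate index values:
  polycarbonate: M = 6.51×10⁻³
  stainless steel: M = 1.83×10⁻³
Highest index: polycarbonate.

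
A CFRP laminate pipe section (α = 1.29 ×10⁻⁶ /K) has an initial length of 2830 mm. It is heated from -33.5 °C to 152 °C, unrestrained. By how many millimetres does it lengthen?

ΔT = 152 − (-33.5) = 185.5 K.
ΔL = α·L₀·ΔT = 1.29×10⁻⁶ × 2830 mm × 185.5 K = 0.677 mm.

0.677 mm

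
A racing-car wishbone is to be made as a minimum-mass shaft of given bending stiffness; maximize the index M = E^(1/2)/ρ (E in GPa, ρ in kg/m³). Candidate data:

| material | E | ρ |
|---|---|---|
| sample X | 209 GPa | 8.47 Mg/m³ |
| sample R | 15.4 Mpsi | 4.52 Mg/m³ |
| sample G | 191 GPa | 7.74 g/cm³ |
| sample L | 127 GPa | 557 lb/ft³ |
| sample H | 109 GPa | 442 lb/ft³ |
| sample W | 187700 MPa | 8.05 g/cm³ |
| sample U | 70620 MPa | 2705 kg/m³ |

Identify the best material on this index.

Putting every candidate on a common basis:
  sample X: E = 209.0 GPa, ρ = 8470 kg/m³
  sample R: E = 106.2 GPa, ρ = 4520 kg/m³
  sample G: E = 191.0 GPa, ρ = 7740 kg/m³
  sample L: E = 127.0 GPa, ρ = 8922 kg/m³
  sample H: E = 109.0 GPa, ρ = 7080 kg/m³
  sample W: E = 187.7 GPa, ρ = 8050 kg/m³
  sample U: E = 70.62 GPa, ρ = 2705 kg/m³
  sample U: M = 3.11×10⁻³
  sample R: M = 2.28×10⁻³
  sample G: M = 1.79×10⁻³
  sample X: M = 1.71×10⁻³
  sample W: M = 1.70×10⁻³
  sample H: M = 1.47×10⁻³
  sample L: M = 1.26×10⁻³
Sample U ranks first.

sample U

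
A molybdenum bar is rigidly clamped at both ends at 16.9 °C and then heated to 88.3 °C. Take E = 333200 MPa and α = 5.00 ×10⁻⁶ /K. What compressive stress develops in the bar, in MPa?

E = 333200 MPa = 333.2 GPa.
ΔT = 71.40 K. Constrained thermal stress σ = E·α·ΔT = 333.2×10³ MPa × 5.00×10⁻⁶ × 71.40 = 119 MPa (compressive).

119 MPa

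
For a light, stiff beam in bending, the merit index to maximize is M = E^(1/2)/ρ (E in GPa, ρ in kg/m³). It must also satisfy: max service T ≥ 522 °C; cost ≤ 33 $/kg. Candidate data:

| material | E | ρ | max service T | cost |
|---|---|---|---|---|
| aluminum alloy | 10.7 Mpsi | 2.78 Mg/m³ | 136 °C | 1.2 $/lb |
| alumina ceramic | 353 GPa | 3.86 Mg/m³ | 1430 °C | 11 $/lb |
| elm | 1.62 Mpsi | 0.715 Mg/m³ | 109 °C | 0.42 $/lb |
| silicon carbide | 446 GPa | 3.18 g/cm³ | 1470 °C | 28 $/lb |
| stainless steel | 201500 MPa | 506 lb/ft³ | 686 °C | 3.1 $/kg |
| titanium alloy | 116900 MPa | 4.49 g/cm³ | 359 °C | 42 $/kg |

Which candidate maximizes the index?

Screen on constraints: max service T ≥ 522 °C; cost ≤ 33 $/kg. Survivors: alumina ceramic, stainless steel.
In SI units:
  alumina ceramic: E = 353.0 GPa, ρ = 3860 kg/m³
  stainless steel: E = 201.5 GPa, ρ = 8105 kg/m³
  alumina ceramic: M = 4.87×10⁻³
  stainless steel: M = 1.75×10⁻³
Alumina ceramic ranks first.

alumina ceramic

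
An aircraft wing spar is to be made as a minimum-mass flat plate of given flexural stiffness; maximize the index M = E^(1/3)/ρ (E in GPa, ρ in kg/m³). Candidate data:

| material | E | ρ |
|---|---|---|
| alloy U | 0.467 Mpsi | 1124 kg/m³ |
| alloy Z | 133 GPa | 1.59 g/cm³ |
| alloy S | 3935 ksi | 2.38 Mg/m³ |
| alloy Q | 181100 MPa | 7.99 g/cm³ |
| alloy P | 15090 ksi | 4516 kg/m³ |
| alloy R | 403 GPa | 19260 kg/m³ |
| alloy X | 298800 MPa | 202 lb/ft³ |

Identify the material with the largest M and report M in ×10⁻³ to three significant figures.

After converting to SI:
  alloy U: E = 3.220 GPa, ρ = 1124 kg/m³
  alloy Z: E = 133.0 GPa, ρ = 1590 kg/m³
  alloy S: E = 27.13 GPa, ρ = 2380 kg/m³
  alloy Q: E = 181.1 GPa, ρ = 7990 kg/m³
  alloy P: E = 104.0 GPa, ρ = 4516 kg/m³
  alloy R: E = 403.0 GPa, ρ = 19260 kg/m³
  alloy X: E = 298.8 GPa, ρ = 3236 kg/m³
  alloy Z: M = 3.21×10⁻³
  alloy X: M = 2.07×10⁻³
  alloy U: M = 1.31×10⁻³
  alloy S: M = 1.26×10⁻³
  alloy P: M = 1.04×10⁻³
  alloy Q: M = 0.708×10⁻³
  alloy R: M = 0.384×10⁻³
Alloy Z ranks first.

alloy Z, M = 3.21×10⁻³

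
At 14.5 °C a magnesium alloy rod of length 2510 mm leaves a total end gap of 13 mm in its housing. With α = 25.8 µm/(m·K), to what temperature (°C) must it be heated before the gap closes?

215 °C

α·L₀·ΔT = 13.0 mm ⇒ ΔT = 13.0 / (25.8×10⁻⁶ × 2510.0) = 200.7 K.
T = 14.5 + 200.7 = 215.2 °C.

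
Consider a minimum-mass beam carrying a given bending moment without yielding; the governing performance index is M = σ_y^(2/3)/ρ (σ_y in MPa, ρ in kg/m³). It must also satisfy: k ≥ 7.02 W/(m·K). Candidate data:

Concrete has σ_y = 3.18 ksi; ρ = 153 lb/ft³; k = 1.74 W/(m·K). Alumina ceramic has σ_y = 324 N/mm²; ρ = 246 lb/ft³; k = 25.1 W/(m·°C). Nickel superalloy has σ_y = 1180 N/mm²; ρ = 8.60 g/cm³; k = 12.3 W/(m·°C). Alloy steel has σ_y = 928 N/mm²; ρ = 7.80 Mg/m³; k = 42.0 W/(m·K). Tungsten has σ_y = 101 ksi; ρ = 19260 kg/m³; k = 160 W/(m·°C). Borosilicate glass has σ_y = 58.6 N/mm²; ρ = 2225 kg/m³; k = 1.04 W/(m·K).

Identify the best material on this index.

Screen on constraints: k ≥ 7.02 W/(m·K). Survivors: alumina ceramic, nickel superalloy, alloy steel, tungsten.
Putting every candidate on a common basis:
  alumina ceramic: σ_y = 324.0 MPa, ρ = 3941 kg/m³
  nickel superalloy: σ_y = 1180 MPa, ρ = 8600 kg/m³
  alloy steel: σ_y = 928.0 MPa, ρ = 7800 kg/m³
  tungsten: σ_y = 696.4 MPa, ρ = 19260 kg/m³
  nickel superalloy: M = 13.0×10⁻³
  alloy steel: M = 12.2×10⁻³
  alumina ceramic: M = 12.0×10⁻³
  tungsten: M = 4.08×10⁻³
Nickel superalloy has the largest M.

nickel superalloy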